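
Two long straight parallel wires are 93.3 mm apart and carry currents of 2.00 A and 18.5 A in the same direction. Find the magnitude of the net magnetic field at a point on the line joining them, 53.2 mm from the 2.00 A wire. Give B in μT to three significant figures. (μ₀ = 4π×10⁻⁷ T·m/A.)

B ≈ 84.8 μT

Each long wire gives B = μ₀I/(2πd). Distances are d₁ = 0.0532 m and d₂ = 0.0401 m.
B₁ = 7.52×10⁻⁶ T, B₂ = 9.23×10⁻⁵ T.
Between parallel currents the two contributions point in opposite directions, so they subtract. B = |B₁ − B₂| = |7.52×10⁻⁶ − 9.23×10⁻⁵| = 8.48×10⁻⁵ T.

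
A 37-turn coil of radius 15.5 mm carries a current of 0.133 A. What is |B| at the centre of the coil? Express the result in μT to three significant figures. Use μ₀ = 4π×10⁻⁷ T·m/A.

For an N-turn flat coil, B = Nμ₀I/(2R) with R = 0.0155 m.
B = 37 × 5.39×10⁻⁶ T = 1.99×10⁻⁴ T.

B ≈ 199 μT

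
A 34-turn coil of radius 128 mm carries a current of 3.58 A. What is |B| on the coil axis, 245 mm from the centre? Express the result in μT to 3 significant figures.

B ≈ 59.3 μT

For an N-turn flat coil, B = Nμ₀IR²/[2(R²+z²)^(3/2)] with R = 0.128 m, z = 0.245 m.
B = 34 × 1.74×10⁻⁶ T = 5.93×10⁻⁵ T.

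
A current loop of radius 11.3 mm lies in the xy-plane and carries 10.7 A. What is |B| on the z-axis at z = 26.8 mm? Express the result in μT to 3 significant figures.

B ≈ 34.9 μT

On the axis of a circular loop, B = μ₀IR² / [2(R²+z²)^(3/2)].
R² + z² = (0.0113)² + (0.0268)² = 0.0008459 m², and (R²+z²)^(3/2) = 2.46×10⁻⁵ m³.
B = (4π×10⁻⁷ × 10.7 × 0.0001277) / (2 × 2.46×10⁻⁵) = 3.49×10⁻⁵ T.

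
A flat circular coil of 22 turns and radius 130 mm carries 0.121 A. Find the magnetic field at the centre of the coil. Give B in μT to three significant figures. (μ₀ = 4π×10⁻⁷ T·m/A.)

For an N-turn flat coil, B = Nμ₀I/(2R) with R = 0.13 m.
B = 22 × 5.85×10⁻⁷ T = 1.29×10⁻⁵ T.

B ≈ 12.9 μT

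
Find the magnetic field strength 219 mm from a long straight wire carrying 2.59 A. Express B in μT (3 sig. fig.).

B ≈ 2.37 μT

For an infinitely long straight wire, B = μ₀I/(2πd).
B = (4π×10⁻⁷ × 2.59) / (2π × 0.219) = 2.37×10⁻⁶ T.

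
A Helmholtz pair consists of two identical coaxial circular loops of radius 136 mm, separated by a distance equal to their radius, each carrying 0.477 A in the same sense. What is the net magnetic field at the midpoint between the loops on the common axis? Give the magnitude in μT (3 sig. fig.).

B ≈ 3.15 μT

Each loop contributes B = μ₀IR²/[2(R²+z²)^(3/2)] on the axis, with z measured from that loop.
Loop 1 (z = 0.068 m): B₁ = 1.58×10⁻⁶ T. Loop 2 (z = 0.068 m): B₂ = 1.58×10⁻⁶ T.
The fields add: B = B₁ + B₂ = 3.15×10⁻⁶ T.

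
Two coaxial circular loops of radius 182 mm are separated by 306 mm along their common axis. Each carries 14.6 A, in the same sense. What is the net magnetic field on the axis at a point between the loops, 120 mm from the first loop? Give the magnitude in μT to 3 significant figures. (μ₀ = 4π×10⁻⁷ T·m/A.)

Each loop contributes B = μ₀IR²/[2(R²+z²)^(3/2)] on the axis, with z measured from that loop.
Loop 1 (z = 0.12 m): B₁ = 2.93×10⁻⁵ T. Loop 2 (z = 0.186 m): B₂ = 1.72×10⁻⁵ T.
The fields add: B = B₁ + B₂ = 4.66×10⁻⁵ T.

B ≈ 46.6 μT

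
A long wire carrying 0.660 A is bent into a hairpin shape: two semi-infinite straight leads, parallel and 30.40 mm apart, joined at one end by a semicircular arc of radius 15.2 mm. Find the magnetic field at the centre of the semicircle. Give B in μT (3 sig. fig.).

B ≈ 22.3 μT

The semicircular arc contributes B_arc = μ₀I·π/(4πR) = μ₀I/(4R) = 1.36×10⁻⁵ T.
Each semi-infinite lead is at perpendicular distance R = 0.0152 m from the centre, with the perpendicular foot at its near end, so it contributes μ₀I/(4πR); both point the same way, together 8.68×10⁻⁶ T.
Arc and leads all point the same direction: B = 1.36×10⁻⁵ + 8.68×10⁻⁶ = 2.23×10⁻⁵ T.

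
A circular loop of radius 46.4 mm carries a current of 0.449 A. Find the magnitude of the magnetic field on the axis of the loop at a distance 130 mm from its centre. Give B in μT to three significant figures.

B ≈ 0.231 μT

On the axis of a circular loop, B = μ₀IR² / [2(R²+z²)^(3/2)].
R² + z² = (0.0464)² + (0.13)² = 0.01905 m², and (R²+z²)^(3/2) = 2.63×10⁻³ m³.
B = (4π×10⁻⁷ × 0.449 × 0.002153) / (2 × 2.63×10⁻³) = 2.31×10⁻⁷ T.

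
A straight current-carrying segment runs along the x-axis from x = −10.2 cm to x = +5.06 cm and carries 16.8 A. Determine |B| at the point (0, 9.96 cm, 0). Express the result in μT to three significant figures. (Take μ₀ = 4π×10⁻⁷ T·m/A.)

B ≈ 19.7 μT

For a finite straight segment, B = (μ₀I/4πd)(sinθ₁ + sinθ₂), where θ₁, θ₂ are the angles from the perpendicular to each end.
The perpendicular distance is d = 0.0996 m; the end-offsets along the wire are a = 0.102 m and b = 0.0506 m.
sinθ₁ = 0.102/√(0.102²+0.0996²) = 0.7155; sinθ₂ = 0.0506/√(0.0506²+0.0996²) = 0.4529.
B = (4π×10⁻⁷ × 16.8) / (4π × 0.0996) × (0.7155 + 0.4529) = 1.97×10⁻⁵ T.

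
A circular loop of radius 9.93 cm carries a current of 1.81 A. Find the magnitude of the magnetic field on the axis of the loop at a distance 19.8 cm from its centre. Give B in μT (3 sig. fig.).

On the axis of a circular loop, B = μ₀IR² / [2(R²+z²)^(3/2)].
R² + z² = (0.0993)² + (0.198)² = 0.04906 m², and (R²+z²)^(3/2) = 1.09×10⁻² m³.
B = (4π×10⁻⁷ × 1.81 × 0.00986) / (2 × 1.09×10⁻²) = 1.03×10⁻⁶ T.

B ≈ 1.03 μT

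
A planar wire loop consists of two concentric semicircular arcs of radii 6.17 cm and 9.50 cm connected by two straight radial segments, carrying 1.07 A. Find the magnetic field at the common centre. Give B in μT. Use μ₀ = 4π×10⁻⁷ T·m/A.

B ≈ 1.91 μT

The radial connectors point toward the centre, so dl × r̂ = 0 and they contribute nothing.
Each semicircle gives μ₀I/(4R): inner arc 5.45×10⁻⁶ T, outer arc 3.54×10⁻⁶ T.
The two arcs carry current in opposite angular senses, so their fields oppose: B = |5.45×10⁻⁶ − 3.54×10⁻⁶| = 1.91×10⁻⁶ T.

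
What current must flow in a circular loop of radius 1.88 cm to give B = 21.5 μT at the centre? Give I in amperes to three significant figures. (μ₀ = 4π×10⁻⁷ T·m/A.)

I ≈ 0.643 A

At the centre of a circular loop B = μ₀I/(2R), so I = 2RB/μ₀.
With R = 0.0188 m, I = 2 × 0.0188 × 2.15×10⁻⁵ / (4π×10⁻⁷) = 0.643 A.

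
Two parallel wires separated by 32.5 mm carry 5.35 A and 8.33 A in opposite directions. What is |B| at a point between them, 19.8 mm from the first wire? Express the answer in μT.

B ≈ 185 μT

Each long wire gives B = μ₀I/(2πd). Distances are d₁ = 0.0198 m and d₂ = 0.0127 m.
B₁ = 5.40×10⁻⁵ T, B₂ = 1.31×10⁻⁴ T.
Between antiparallel currents both contributions point the same way, so they add. B = B₁ + B₂ = 5.40×10⁻⁵ + 1.31×10⁻⁴ = 1.85×10⁻⁴ T.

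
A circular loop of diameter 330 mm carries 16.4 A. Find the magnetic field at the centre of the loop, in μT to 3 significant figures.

At the centre of a circular loop the Biot–Savart law gives B = μ₀I/(2R) (so R = 0.165 m).
B = (4π×10⁻⁷ × 16.4) / (2 × 0.165) = 6.25×10⁻⁵ T.

B ≈ 62.5 μT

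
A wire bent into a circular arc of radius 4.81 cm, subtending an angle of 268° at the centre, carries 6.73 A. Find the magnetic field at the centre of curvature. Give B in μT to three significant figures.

The Biot–Savart field of a circular arc at its centre is B = μ₀Iφ/(4πR), with φ = 4.677 rad.
B = (4π×10⁻⁷ × 6.73 × 4.677) / (4π × 0.0481) = 6.54×10⁻⁵ T.

B ≈ 65.4 μT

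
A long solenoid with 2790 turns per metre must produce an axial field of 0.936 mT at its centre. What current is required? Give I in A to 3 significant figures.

Inside a long solenoid B = μ₀nI with n = 2790 m⁻¹, so I = B/(μ₀n).
I = 9.36×10⁻⁴ / (4π×10⁻⁷ × 2790) = 0.267 A.

I ≈ 0.267 A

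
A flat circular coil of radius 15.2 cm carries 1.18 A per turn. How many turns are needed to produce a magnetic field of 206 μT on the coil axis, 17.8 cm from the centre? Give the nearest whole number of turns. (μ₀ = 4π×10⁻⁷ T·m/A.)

N = 154

For an N-turn coil, B = Nμ₀IR²/[2(R²+z²)^(3/2)]. A single turn gives B₁ = 1.34×10⁻⁶ T with R = 0.152 m, z = 0.178 m.
N = B/B₁ = 2.06×10⁻⁴ / 1.34×10⁻⁶ = 154.22.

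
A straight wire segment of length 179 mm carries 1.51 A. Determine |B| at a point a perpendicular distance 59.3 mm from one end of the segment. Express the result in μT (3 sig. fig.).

B ≈ 2.42 μT

For a finite straight segment, B = (μ₀I/4πd)(sinθ₁ + sinθ₂), where θ₁, θ₂ are the angles from the perpendicular to each end.
The perpendicular foot is at one end, so the two end-offsets along the wire are 0 and L = 0.179 m.
sinθ₁ = 0/√(0²+0.0593²) = 0.0000; sinθ₂ = 0.179/√(0.179²+0.0593²) = 0.9493.
B = (4π×10⁻⁷ × 1.51) / (4π × 0.0593) × (0.0000 + 0.9493) = 2.42×10⁻⁶ T.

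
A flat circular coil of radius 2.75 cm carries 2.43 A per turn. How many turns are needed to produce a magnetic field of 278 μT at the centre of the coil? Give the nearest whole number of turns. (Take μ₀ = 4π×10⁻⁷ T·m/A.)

N = 5

For an N-turn coil, B = Nμ₀I/(2R). A single turn gives B₁ = 5.55×10⁻⁵ T with R = 0.0275 m.
N = B/B₁ = 2.78×10⁻⁴ / 5.55×10⁻⁵ = 5.01.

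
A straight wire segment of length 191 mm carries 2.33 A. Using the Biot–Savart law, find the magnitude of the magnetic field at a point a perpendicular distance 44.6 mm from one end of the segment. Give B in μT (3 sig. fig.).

For a finite straight segment, B = (μ₀I/4πd)(sinθ₁ + sinθ₂), where θ₁, θ₂ are the angles from the perpendicular to each end.
The perpendicular foot is at one end, so the two end-offsets along the wire are 0 and L = 0.191 m.
sinθ₁ = 0/√(0²+0.0446²) = 0.0000; sinθ₂ = 0.191/√(0.191²+0.0446²) = 0.9738.
B = (4π×10⁻⁷ × 2.33) / (4π × 0.0446) × (0.0000 + 0.9738) = 5.09×10⁻⁶ T.

B ≈ 5.09 μT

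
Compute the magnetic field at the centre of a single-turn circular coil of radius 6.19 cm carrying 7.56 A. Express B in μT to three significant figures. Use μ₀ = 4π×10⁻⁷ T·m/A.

At the centre of a circular loop the Biot–Savart law gives B = μ₀I/(2R).
B = (4π×10⁻⁷ × 7.56) / (2 × 0.0619) = 7.67×10⁻⁵ T.

B ≈ 76.7 μT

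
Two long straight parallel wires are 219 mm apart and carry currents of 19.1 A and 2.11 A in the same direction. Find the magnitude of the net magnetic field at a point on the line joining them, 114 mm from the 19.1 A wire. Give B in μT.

Each long wire gives B = μ₀I/(2πd). Distances are d₁ = 0.114 m and d₂ = 0.105 m.
B₁ = 3.35×10⁻⁵ T, B₂ = 4.02×10⁻⁶ T.
Between parallel currents the two contributions point in opposite directions, so they subtract. B = |B₁ − B₂| = |3.35×10⁻⁵ − 4.02×10⁻⁶| = 2.95×10⁻⁵ T.

B ≈ 29.5 μT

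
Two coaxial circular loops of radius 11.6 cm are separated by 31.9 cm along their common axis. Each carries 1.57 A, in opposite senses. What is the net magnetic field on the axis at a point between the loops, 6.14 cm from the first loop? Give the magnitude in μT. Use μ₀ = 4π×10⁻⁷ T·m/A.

B ≈ 5.28 μT

Each loop contributes B = μ₀IR²/[2(R²+z²)^(3/2)] on the axis, with z measured from that loop.
Loop 1 (z = 0.0614 m): B₁ = 5.87×10⁻⁶ T. Loop 2 (z = 0.2576 m): B₂ = 5.89×10⁻⁷ T.
The fields oppose: B = |B₁ − B₂| = 5.28×10⁻⁶ T.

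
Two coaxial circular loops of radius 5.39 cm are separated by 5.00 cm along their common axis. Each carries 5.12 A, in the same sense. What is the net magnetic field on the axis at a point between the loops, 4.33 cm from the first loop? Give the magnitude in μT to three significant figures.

B ≈ 86.6 μT

Each loop contributes B = μ₀IR²/[2(R²+z²)^(3/2)] on the axis, with z measured from that loop.
Loop 1 (z = 0.0433 m): B₁ = 2.83×10⁻⁵ T. Loop 2 (z = 0.0067 m): B₂ = 5.83×10⁻⁵ T.
The fields add: B = B₁ + B₂ = 8.66×10⁻⁵ T.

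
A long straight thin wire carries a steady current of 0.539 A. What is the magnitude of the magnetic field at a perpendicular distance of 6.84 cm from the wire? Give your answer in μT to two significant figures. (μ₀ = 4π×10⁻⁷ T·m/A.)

B ≈ 1.6 μT

For an infinitely long straight wire, B = μ₀I/(2πd).
B = (4π×10⁻⁷ × 0.539) / (2π × 0.0684) = 1.58×10⁻⁶ T.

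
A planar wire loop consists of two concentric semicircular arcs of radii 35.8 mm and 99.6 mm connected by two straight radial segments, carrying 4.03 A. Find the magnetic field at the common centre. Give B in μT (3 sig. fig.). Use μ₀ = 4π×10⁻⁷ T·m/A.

B ≈ 22.7 μT

The radial connectors point toward the centre, so dl × r̂ = 0 and they contribute nothing.
Each semicircle gives μ₀I/(4R): inner arc 3.54×10⁻⁵ T, outer arc 1.27×10⁻⁵ T.
The two arcs carry current in opposite angular senses, so their fields oppose: B = |3.54×10⁻⁵ − 1.27×10⁻⁵| = 2.27×10⁻⁵ T.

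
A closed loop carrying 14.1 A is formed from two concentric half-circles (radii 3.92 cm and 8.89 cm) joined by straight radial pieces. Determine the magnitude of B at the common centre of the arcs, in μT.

The radial connectors point toward the centre, so dl × r̂ = 0 and they contribute nothing.
Each semicircle gives μ₀I/(4R): inner arc 1.13×10⁻⁴ T, outer arc 4.98×10⁻⁵ T.
The two arcs carry current in opposite angular senses, so their fields oppose: B = |1.13×10⁻⁴ − 4.98×10⁻⁵| = 6.32×10⁻⁵ T.

B ≈ 63.2 μT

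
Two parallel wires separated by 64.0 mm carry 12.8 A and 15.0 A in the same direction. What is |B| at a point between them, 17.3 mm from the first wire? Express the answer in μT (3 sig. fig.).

B ≈ 83.7 μT

Each long wire gives B = μ₀I/(2πd). Distances are d₁ = 0.0173 m and d₂ = 0.0467 m.
B₁ = 1.48×10⁻⁴ T, B₂ = 6.42×10⁻⁵ T.
Between parallel currents the two contributions point in opposite directions, so they subtract. B = |B₁ − B₂| = |1.48×10⁻⁴ − 6.42×10⁻⁵| = 8.37×10⁻⁵ T.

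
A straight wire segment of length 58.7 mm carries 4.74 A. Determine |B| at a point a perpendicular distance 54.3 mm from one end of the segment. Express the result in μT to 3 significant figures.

For a finite straight segment, B = (μ₀I/4πd)(sinθ₁ + sinθ₂), where θ₁, θ₂ are the angles from the perpendicular to each end.
The perpendicular foot is at one end, so the two end-offsets along the wire are 0 and L = 0.0587 m.
sinθ₁ = 0/√(0²+0.0543²) = 0.0000; sinθ₂ = 0.0587/√(0.0587²+0.0543²) = 0.7341.
B = (4π×10⁻⁷ × 4.74) / (4π × 0.0543) × (0.0000 + 0.7341) = 6.41×10⁻⁶ T.

B ≈ 6.41 μT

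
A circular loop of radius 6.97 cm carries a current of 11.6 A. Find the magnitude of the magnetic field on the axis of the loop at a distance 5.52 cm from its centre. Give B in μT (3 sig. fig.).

On the axis of a circular loop, B = μ₀IR² / [2(R²+z²)^(3/2)].
R² + z² = (0.0697)² + (0.0552)² = 0.007905 m², and (R²+z²)^(3/2) = 7.03×10⁻⁴ m³.
B = (4π×10⁻⁷ × 11.6 × 0.004858) / (2 × 7.03×10⁻⁴) = 5.04×10⁻⁵ T.

B ≈ 50.4 μT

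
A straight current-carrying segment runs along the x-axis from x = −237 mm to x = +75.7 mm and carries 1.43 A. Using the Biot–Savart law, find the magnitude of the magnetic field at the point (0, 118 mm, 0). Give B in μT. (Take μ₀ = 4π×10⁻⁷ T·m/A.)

B ≈ 1.74 μT

For a finite straight segment, B = (μ₀I/4πd)(sinθ₁ + sinθ₂), where θ₁, θ₂ are the angles from the perpendicular to each end.
The perpendicular distance is d = 0.118 m; the end-offsets along the wire are a = 0.237 m and b = 0.0757 m.
sinθ₁ = 0.237/√(0.237²+0.118²) = 0.8952; sinθ₂ = 0.0757/√(0.0757²+0.118²) = 0.5400.
B = (4π×10⁻⁷ × 1.43) / (4π × 0.118) × (0.8952 + 0.5400) = 1.74×10⁻⁶ T.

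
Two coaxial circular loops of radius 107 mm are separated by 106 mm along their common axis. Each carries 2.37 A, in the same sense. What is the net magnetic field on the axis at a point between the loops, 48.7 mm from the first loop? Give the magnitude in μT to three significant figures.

Each loop contributes B = μ₀IR²/[2(R²+z²)^(3/2)] on the axis, with z measured from that loop.
Loop 1 (z = 0.0487 m): B₁ = 1.05×10⁻⁵ T. Loop 2 (z = 0.0573 m): B₂ = 9.53×10⁻⁶ T.
The fields add: B = B₁ + B₂ = 2.00×10⁻⁵ T.

B ≈ 20.0 μT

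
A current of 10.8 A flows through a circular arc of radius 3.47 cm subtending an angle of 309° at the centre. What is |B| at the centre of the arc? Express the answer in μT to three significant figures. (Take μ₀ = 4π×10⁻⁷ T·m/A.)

The Biot–Savart field of a circular arc at its centre is B = μ₀Iφ/(4πR), with φ = 5.393 rad.
B = (4π×10⁻⁷ × 10.8 × 5.393) / (4π × 0.0347) = 1.68×10⁻⁴ T.

B ≈ 168 μT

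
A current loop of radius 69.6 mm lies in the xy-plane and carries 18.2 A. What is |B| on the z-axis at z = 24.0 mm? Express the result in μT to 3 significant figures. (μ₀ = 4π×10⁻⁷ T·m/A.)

On the axis of a circular loop, B = μ₀IR² / [2(R²+z²)^(3/2)].
R² + z² = (0.0696)² + (0.024)² = 0.00542 m², and (R²+z²)^(3/2) = 3.99×10⁻⁴ m³.
B = (4π×10⁻⁷ × 18.2 × 0.004844) / (2 × 3.99×10⁻⁴) = 1.39×10⁻⁴ T.

B ≈ 139 μT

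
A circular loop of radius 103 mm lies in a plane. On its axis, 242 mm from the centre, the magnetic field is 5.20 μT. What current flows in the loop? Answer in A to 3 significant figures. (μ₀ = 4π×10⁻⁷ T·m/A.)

On the axis of a loop, B = μ₀IR²/[2(R²+z²)^(3/2)], so I = 2B(R²+z²)^(3/2)/(μ₀R²).
R² + z² = 0.01061 + 0.05856 = 0.06917 m²; raised to 3/2 gives 1.82×10⁻² m³.
I = 2 × 5.20×10⁻⁶ × 1.82×10⁻² / (1.26×10⁻⁶ × 0.01061) = 14.2 A.

I ≈ 14.2 A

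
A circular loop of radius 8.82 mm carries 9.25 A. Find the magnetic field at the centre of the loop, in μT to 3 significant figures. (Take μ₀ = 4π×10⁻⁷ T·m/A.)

B ≈ 659 μT

At the centre of a circular loop the Biot–Savart law gives B = μ₀I/(2R).
B = (4π×10⁻⁷ × 9.25) / (2 × 0.00882) = 6.59×10⁻⁴ T.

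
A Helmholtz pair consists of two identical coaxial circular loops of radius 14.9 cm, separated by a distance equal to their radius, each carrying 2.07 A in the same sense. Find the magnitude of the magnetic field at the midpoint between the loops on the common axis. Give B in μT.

B ≈ 12.5 μT

Each loop contributes B = μ₀IR²/[2(R²+z²)^(3/2)] on the axis, with z measured from that loop.
Loop 1 (z = 0.0745 m): B₁ = 6.25×10⁻⁶ T. Loop 2 (z = 0.0745 m): B₂ = 6.25×10⁻⁶ T.
The fields add: B = B₁ + B₂ = 1.25×10⁻⁵ T.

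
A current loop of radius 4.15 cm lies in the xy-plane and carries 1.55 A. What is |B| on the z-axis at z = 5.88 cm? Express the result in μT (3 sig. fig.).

On the axis of a circular loop, B = μ₀IR² / [2(R²+z²)^(3/2)].
R² + z² = (0.0415)² + (0.0588)² = 0.00518 m², and (R²+z²)^(3/2) = 3.73×10⁻⁴ m³.
B = (4π×10⁻⁷ × 1.55 × 0.001722) / (2 × 3.73×10⁻⁴) = 4.50×10⁻⁶ T.

B ≈ 4.50 μT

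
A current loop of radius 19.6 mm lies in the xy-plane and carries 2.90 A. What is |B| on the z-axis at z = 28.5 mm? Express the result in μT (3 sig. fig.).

On the axis of a circular loop, B = μ₀IR² / [2(R²+z²)^(3/2)].
R² + z² = (0.0196)² + (0.0285)² = 0.001196 m², and (R²+z²)^(3/2) = 4.14×10⁻⁵ m³.
B = (4π×10⁻⁷ × 2.90 × 0.0003842) / (2 × 4.14×10⁻⁵) = 1.69×10⁻⁵ T.

B ≈ 16.9 μT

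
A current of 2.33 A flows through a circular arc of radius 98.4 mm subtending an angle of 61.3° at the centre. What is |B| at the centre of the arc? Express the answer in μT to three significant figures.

B ≈ 2.53 μT

The Biot–Savart field of a circular arc at its centre is B = μ₀Iφ/(4πR), with φ = 1.07 rad.
B = (4π×10⁻⁷ × 2.33 × 1.07) / (4π × 0.0984) = 2.53×10⁻⁶ T.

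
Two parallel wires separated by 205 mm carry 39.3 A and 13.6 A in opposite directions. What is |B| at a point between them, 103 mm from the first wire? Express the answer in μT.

B ≈ 103 μT

Each long wire gives B = μ₀I/(2πd). Distances are d₁ = 0.103 m and d₂ = 0.102 m.
B₁ = 7.63×10⁻⁵ T, B₂ = 2.67×10⁻⁵ T.
Between antiparallel currents both contributions point the same way, so they add. B = B₁ + B₂ = 7.63×10⁻⁵ + 2.67×10⁻⁵ = 1.03×10⁻⁴ T.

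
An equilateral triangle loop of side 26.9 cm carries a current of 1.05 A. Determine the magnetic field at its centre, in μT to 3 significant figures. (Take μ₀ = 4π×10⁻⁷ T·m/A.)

B ≈ 7.03 μT

Each side is a finite straight segment at perpendicular distance d = a/(2 tan(π/3)) = 0.07765 m from the centre, with end-angles ±π/3.
One side contributes B₁ = (μ₀I/4πd)·2 sin(π/3) = 2.34×10⁻⁶ T.
All 3 sides add in the same direction: B = 3 × 2.34×10⁻⁶ = 7.03×10⁻⁶ T.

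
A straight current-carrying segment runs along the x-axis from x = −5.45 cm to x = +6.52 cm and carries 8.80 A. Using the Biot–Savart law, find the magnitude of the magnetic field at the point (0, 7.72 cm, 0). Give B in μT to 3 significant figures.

For a finite straight segment, B = (μ₀I/4πd)(sinθ₁ + sinθ₂), where θ₁, θ₂ are the angles from the perpendicular to each end.
The perpendicular distance is d = 0.0772 m; the end-offsets along the wire are a = 0.0545 m and b = 0.0652 m.
sinθ₁ = 0.0545/√(0.0545²+0.0772²) = 0.5767; sinθ₂ = 0.0652/√(0.0652²+0.0772²) = 0.6452.
B = (4π×10⁻⁷ × 8.80) / (4π × 0.0772) × (0.5767 + 0.6452) = 1.39×10⁻⁵ T.

B ≈ 13.9 μT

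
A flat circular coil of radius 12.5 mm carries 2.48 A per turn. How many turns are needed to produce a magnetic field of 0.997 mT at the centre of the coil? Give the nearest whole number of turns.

For an N-turn coil, B = Nμ₀I/(2R). A single turn gives B₁ = 1.25×10⁻⁴ T with R = 0.0125 m.
N = B/B₁ = 9.97×10⁻⁴ / 1.25×10⁻⁴ = 8.00.

N = 8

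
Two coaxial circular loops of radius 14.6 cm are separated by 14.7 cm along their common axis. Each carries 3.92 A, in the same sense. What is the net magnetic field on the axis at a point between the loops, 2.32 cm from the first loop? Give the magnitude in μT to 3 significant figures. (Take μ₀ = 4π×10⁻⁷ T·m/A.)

Each loop contributes B = μ₀IR²/[2(R²+z²)^(3/2)] on the axis, with z measured from that loop.
Loop 1 (z = 0.0232 m): B₁ = 1.63×10⁻⁵ T. Loop 2 (z = 0.1238 m): B₂ = 7.49×10⁻⁶ T.
The fields add: B = B₁ + B₂ = 2.37×10⁻⁵ T.

B ≈ 23.7 μT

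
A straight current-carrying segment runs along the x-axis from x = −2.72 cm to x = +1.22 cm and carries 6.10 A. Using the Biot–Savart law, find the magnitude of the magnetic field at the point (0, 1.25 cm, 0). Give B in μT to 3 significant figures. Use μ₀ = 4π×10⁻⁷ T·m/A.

For a finite straight segment, B = (μ₀I/4πd)(sinθ₁ + sinθ₂), where θ₁, θ₂ are the angles from the perpendicular to each end.
The perpendicular distance is d = 0.0125 m; the end-offsets along the wire are a = 0.0272 m and b = 0.0122 m.
sinθ₁ = 0.0272/√(0.0272²+0.0125²) = 0.9086; sinθ₂ = 0.0122/√(0.0122²+0.0125²) = 0.6985.
B = (4π×10⁻⁷ × 6.10) / (4π × 0.0125) × (0.9086 + 0.6985) = 7.84×10⁻⁵ T.

B ≈ 78.4 μT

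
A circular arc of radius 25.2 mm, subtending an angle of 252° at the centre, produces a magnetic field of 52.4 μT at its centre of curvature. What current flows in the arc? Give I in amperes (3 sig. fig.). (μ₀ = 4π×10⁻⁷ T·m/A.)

I ≈ 3.00 A

For a circular arc, B = μ₀Iφ/(4πR) with φ in radians; here φ = 4.398 rad.
So I = 4πRB/(μ₀φ) = 4π × 0.0252 × 5.24×10⁻⁵ / (4π×10⁻⁷ × 4.398) = 3.00 A.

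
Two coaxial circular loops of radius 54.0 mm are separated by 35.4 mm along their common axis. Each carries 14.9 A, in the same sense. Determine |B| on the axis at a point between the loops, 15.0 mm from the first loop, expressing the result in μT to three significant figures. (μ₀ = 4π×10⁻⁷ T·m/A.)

Each loop contributes B = μ₀IR²/[2(R²+z²)^(3/2)] on the axis, with z measured from that loop.
Loop 1 (z = 0.015 m): B₁ = 1.55×10⁻⁴ T. Loop 2 (z = 0.0204 m): B₂ = 1.42×10⁻⁴ T.
The fields add: B = B₁ + B₂ = 2.97×10⁻⁴ T.

B ≈ 297 μT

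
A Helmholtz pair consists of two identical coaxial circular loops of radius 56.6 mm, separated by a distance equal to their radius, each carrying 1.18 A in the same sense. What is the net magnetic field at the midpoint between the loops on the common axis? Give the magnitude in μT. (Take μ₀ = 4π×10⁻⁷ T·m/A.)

Each loop contributes B = μ₀IR²/[2(R²+z²)^(3/2)] on the axis, with z measured from that loop.
Loop 1 (z = 0.0283 m): B₁ = 9.37×10⁻⁶ T. Loop 2 (z = 0.0283 m): B₂ = 9.37×10⁻⁶ T.
The fields add: B = B₁ + B₂ = 1.87×10⁻⁵ T.

B ≈ 18.7 μT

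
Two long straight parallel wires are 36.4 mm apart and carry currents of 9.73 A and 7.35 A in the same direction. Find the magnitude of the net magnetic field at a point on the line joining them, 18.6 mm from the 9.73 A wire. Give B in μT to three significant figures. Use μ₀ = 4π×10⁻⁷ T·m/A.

Each long wire gives B = μ₀I/(2πd). Distances are d₁ = 0.0186 m and d₂ = 0.0178 m.
B₁ = 1.05×10⁻⁴ T, B₂ = 8.26×10⁻⁵ T.
Between parallel currents the two contributions point in opposite directions, so they subtract. B = |B₁ − B₂| = |1.05×10⁻⁴ − 8.26×10⁻⁵| = 2.20×10⁻⁵ T.

B ≈ 22.0 μT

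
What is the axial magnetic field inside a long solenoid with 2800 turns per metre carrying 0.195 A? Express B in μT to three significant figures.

B ≈ 686 μT

Inside a long solenoid, B = μ₀nI with n = 2800 turns/m.
B = 4π×10⁻⁷ × 2800 × 0.195 = 6.86×10⁻⁴ T.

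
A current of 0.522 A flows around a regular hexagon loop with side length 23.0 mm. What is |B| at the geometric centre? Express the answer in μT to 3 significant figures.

B ≈ 15.7 μT

Each side is a finite straight segment at perpendicular distance d = a/(2 tan(π/6)) = 0.01992 m from the centre, with end-angles ±π/6.
One side contributes B₁ = (μ₀I/4πd)·2 sin(π/6) = 2.62×10⁻⁶ T.
All 6 sides add in the same direction: B = 6 × 2.62×10⁻⁶ = 1.57×10⁻⁵ T.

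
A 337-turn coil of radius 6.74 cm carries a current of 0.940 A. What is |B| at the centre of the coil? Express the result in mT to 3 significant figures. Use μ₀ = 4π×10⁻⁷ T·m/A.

B ≈ 2.95 mT

For an N-turn flat coil, B = Nμ₀I/(2R) with R = 0.0674 m.
B = 337 × 8.76×10⁻⁶ T = 2.95×10⁻³ T.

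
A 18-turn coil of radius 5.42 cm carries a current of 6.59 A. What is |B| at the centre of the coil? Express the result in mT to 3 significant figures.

For an N-turn flat coil, B = Nμ₀I/(2R) with R = 0.0542 m.
B = 18 × 7.64×10⁻⁵ T = 1.38×10⁻³ T.

B ≈ 1.38 mT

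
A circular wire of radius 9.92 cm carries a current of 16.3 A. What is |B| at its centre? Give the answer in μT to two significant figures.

At the centre of a circular loop the Biot–Savart law gives B = μ₀I/(2R).
B = (4π×10⁻⁷ × 16.3) / (2 × 0.0992) = 1.03×10⁻⁴ T.

B ≈ 100 μT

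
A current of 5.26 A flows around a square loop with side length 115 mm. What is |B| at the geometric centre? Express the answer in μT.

Each side is a finite straight segment at perpendicular distance d = a/(2 tan(π/4)) = 0.0575 m from the centre, with end-angles ±π/4.
One side contributes B₁ = (μ₀I/4πd)·2 sin(π/4) = 1.29×10⁻⁵ T.
All 4 sides add in the same direction: B = 4 × 1.29×10⁻⁵ = 5.17×10⁻⁵ T.

B ≈ 51.7 μT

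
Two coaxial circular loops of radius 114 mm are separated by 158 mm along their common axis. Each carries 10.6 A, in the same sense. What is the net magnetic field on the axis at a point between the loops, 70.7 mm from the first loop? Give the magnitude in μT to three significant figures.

Each loop contributes B = μ₀IR²/[2(R²+z²)^(3/2)] on the axis, with z measured from that loop.
Loop 1 (z = 0.0707 m): B₁ = 3.59×10⁻⁵ T. Loop 2 (z = 0.0873 m): B₂ = 2.92×10⁻⁵ T.
The fields add: B = B₁ + B₂ = 6.51×10⁻⁵ T.

B ≈ 65.1 μT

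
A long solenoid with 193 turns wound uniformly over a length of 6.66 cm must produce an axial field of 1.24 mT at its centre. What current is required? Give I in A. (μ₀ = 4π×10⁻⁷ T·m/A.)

I ≈ 0.341 A

Inside a long solenoid B = μ₀nI with n = 2898 m⁻¹, so I = B/(μ₀n).
I = 1.24×10⁻³ / (4π×10⁻⁷ × 2898) = 0.341 A.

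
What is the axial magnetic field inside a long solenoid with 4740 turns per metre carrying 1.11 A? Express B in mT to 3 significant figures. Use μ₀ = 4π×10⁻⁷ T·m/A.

Inside a long solenoid, B = μ₀nI with n = 4740 turns/m.
B = 4π×10⁻⁷ × 4740 × 1.11 = 6.61×10⁻³ T.

B ≈ 6.61 mT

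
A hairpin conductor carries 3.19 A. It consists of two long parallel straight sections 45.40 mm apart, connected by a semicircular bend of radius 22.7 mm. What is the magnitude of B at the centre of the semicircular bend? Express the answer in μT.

B ≈ 72.3 μT

The semicircular arc contributes B_arc = μ₀I·π/(4πR) = μ₀I/(4R) = 4.41×10⁻⁵ T.
Each semi-infinite lead is at perpendicular distance R = 0.0227 m from the centre, with the perpendicular foot at its near end, so it contributes μ₀I/(4πR); both point the same way, together 2.81×10⁻⁵ T.
Arc and leads all point the same direction: B = 4.41×10⁻⁵ + 2.81×10⁻⁵ = 7.23×10⁻⁵ T.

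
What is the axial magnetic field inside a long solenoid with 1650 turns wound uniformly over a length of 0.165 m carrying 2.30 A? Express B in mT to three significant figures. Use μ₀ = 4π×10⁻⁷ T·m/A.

Inside a long solenoid, B = μ₀nI with n = 1.000×10⁴ turns/m.
B = 4π×10⁻⁷ × 1.000×10⁴ × 2.30 = 2.89×10⁻² T.

B ≈ 28.9 mT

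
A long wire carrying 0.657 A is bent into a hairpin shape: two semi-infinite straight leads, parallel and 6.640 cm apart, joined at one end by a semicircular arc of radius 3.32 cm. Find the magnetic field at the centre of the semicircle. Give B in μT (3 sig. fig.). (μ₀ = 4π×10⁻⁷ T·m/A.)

B ≈ 10.2 μT

The semicircular arc contributes B_arc = μ₀I·π/(4πR) = μ₀I/(4R) = 6.22×10⁻⁶ T.
Each semi-infinite lead is at perpendicular distance R = 0.0332 m from the centre, with the perpendicular foot at its near end, so it contributes μ₀I/(4πR); both point the same way, together 3.96×10⁻⁶ T.
Arc and leads all point the same direction: B = 6.22×10⁻⁶ + 3.96×10⁻⁶ = 1.02×10⁻⁵ T.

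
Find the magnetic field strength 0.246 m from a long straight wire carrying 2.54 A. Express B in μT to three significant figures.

For an infinitely long straight wire, B = μ₀I/(2πd).
B = (4π×10⁻⁷ × 2.54) / (2π × 0.246) = 2.07×10⁻⁶ T.

B ≈ 2.07 μT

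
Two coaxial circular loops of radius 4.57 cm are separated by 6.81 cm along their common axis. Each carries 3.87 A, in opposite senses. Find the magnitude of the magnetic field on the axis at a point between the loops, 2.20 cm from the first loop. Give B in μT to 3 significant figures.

Each loop contributes B = μ₀IR²/[2(R²+z²)^(3/2)] on the axis, with z measured from that loop.
Loop 1 (z = 0.022 m): B₁ = 3.89×10⁻⁵ T. Loop 2 (z = 0.0461 m): B₂ = 1.86×10⁻⁵ T.
The fields oppose: B = |B₁ − B₂| = 2.04×10⁻⁵ T.

B ≈ 20.4 μT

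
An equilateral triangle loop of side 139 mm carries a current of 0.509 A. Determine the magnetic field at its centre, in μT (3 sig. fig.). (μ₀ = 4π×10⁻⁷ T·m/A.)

B ≈ 6.59 μT

Each side is a finite straight segment at perpendicular distance d = a/(2 tan(π/3)) = 0.04013 m from the centre, with end-angles ±π/3.
One side contributes B₁ = (μ₀I/4πd)·2 sin(π/3) = 2.20×10⁻⁶ T.
All 3 sides add in the same direction: B = 3 × 2.20×10⁻⁶ = 6.59×10⁻⁶ T.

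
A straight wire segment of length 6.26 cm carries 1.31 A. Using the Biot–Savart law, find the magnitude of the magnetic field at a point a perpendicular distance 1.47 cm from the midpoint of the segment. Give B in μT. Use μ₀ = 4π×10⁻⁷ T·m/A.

B ≈ 16.1 μT

For a finite straight segment, B = (μ₀I/4πd)(sinθ₁ + sinθ₂), where θ₁, θ₂ are the angles from the perpendicular to each end.
The perpendicular from the point meets the wire at its midpoint, so each end is L/2 = 0.0313 m away along the wire.
sinθ₁ = 0.0313/√(0.0313²+0.0147²) = 0.9051; sinθ₂ = 0.0313/√(0.0313²+0.0147²) = 0.9051.
B = (4π×10⁻⁷ × 1.31) / (4π × 0.0147) × (0.9051 + 0.9051) = 1.61×10⁻⁵ T.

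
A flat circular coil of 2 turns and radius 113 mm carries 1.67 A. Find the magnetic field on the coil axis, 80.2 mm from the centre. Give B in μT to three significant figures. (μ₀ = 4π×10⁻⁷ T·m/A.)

B ≈ 10.1 μT

For an N-turn flat coil, B = Nμ₀IR²/[2(R²+z²)^(3/2)] with R = 0.113 m, z = 0.0802 m.
B = 2 × 5.04×10⁻⁶ T = 1.01×10⁻⁵ T.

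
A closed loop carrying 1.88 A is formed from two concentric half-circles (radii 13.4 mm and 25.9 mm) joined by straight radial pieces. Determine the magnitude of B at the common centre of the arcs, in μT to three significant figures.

The radial connectors point toward the centre, so dl × r̂ = 0 and they contribute nothing.
Each semicircle gives μ₀I/(4R): inner arc 4.41×10⁻⁵ T, outer arc 2.28×10⁻⁵ T.
The two arcs carry current in opposite angular senses, so their fields oppose: B = |4.41×10⁻⁵ − 2.28×10⁻⁵| = 2.13×10⁻⁵ T.

B ≈ 21.3 μT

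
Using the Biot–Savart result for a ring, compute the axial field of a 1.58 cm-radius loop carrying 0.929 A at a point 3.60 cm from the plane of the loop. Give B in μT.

On the axis of a circular loop, B = μ₀IR² / [2(R²+z²)^(3/2)].
R² + z² = (0.0158)² + (0.036)² = 0.001546 m², and (R²+z²)^(3/2) = 6.08×10⁻⁵ m³.
B = (4π×10⁻⁷ × 0.929 × 0.0002496) / (2 × 6.08×10⁻⁵) = 2.40×10⁻⁶ T.

B ≈ 2.40 μT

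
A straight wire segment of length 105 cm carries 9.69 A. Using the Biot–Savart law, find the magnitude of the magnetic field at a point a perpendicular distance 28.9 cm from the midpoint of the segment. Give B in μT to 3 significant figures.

B ≈ 5.87 μT

For a finite straight segment, B = (μ₀I/4πd)(sinθ₁ + sinθ₂), where θ₁, θ₂ are the angles from the perpendicular to each end.
The perpendicular from the point meets the wire at its midpoint, so each end is L/2 = 0.525 m away along the wire.
sinθ₁ = 0.525/√(0.525²+0.289²) = 0.8760; sinθ₂ = 0.525/√(0.525²+0.289²) = 0.8760.
B = (4π×10⁻⁷ × 9.69) / (4π × 0.289) × (0.8760 + 0.8760) = 5.87×10⁻⁶ T.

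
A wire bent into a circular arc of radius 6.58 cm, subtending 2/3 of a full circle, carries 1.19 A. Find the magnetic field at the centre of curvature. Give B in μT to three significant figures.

B ≈ 7.58 μT

The Biot–Savart field of a circular arc at its centre is B = μ₀Iφ/(4πR), with φ = 4.189 rad.
B = (4π×10⁻⁷ × 1.19 × 4.189) / (4π × 0.0658) = 7.58×10⁻⁶ T.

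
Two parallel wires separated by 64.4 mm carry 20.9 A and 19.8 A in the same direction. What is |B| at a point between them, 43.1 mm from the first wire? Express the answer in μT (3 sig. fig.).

Each long wire gives B = μ₀I/(2πd). Distances are d₁ = 0.0431 m and d₂ = 0.0213 m.
B₁ = 9.70×10⁻⁵ T, B₂ = 1.86×10⁻⁴ T.
Between parallel currents the two contributions point in opposite directions, so they subtract. B = |B₁ − B₂| = |9.70×10⁻⁵ − 1.86×10⁻⁴| = 8.89×10⁻⁵ T.

B ≈ 88.9 μT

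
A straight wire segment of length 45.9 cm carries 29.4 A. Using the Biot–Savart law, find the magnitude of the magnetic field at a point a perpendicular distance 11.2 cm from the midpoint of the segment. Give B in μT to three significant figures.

B ≈ 47.2 μT

For a finite straight segment, B = (μ₀I/4πd)(sinθ₁ + sinθ₂), where θ₁, θ₂ are the angles from the perpendicular to each end.
The perpendicular from the point meets the wire at its midpoint, so each end is L/2 = 0.2295 m away along the wire.
sinθ₁ = 0.2295/√(0.2295²+0.112²) = 0.8987; sinθ₂ = 0.2295/√(0.2295²+0.112²) = 0.8987.
B = (4π×10⁻⁷ × 29.4) / (4π × 0.112) × (0.8987 + 0.8987) = 4.72×10⁻⁵ T.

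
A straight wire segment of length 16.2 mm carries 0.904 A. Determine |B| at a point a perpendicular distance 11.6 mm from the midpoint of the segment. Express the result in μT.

B ≈ 8.92 μT

For a finite straight segment, B = (μ₀I/4πd)(sinθ₁ + sinθ₂), where θ₁, θ₂ are the angles from the perpendicular to each end.
The perpendicular from the point meets the wire at its midpoint, so each end is L/2 = 0.0081 m away along the wire.
sinθ₁ = 0.0081/√(0.0081²+0.0116²) = 0.5725; sinθ₂ = 0.0081/√(0.0081²+0.0116²) = 0.5725.
B = (4π×10⁻⁷ × 0.904) / (4π × 0.0116) × (0.5725 + 0.5725) = 8.92×10⁻⁶ T.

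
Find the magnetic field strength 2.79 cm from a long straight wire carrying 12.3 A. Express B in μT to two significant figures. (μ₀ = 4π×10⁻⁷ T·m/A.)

For an infinitely long straight wire, B = μ₀I/(2πd).
B = (4π×10⁻⁷ × 12.3) / (2π × 0.0279) = 8.82×10⁻⁵ T.

B ≈ 88 μT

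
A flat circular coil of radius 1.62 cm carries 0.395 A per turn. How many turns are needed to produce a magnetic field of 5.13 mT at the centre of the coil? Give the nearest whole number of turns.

For an N-turn coil, B = Nμ₀I/(2R). A single turn gives B₁ = 1.53×10⁻⁵ T with R = 0.0162 m.
N = B/B₁ = 5.13×10⁻³ / 1.53×10⁻⁵ = 334.85.

N = 335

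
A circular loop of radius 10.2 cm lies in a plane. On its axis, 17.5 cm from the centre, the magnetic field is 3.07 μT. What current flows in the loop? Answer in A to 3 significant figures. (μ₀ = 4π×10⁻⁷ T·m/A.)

On the axis of a loop, B = μ₀IR²/[2(R²+z²)^(3/2)], so I = 2B(R²+z²)^(3/2)/(μ₀R²).
R² + z² = 0.0104 + 0.03063 = 0.04103 m²; raised to 3/2 gives 8.31×10⁻³ m³.
I = 2 × 3.07×10⁻⁶ × 8.31×10⁻³ / (1.26×10⁻⁶ × 0.0104) = 3.90 A.

I ≈ 3.90 A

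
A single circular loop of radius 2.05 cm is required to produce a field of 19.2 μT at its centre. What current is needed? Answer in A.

I ≈ 0.626 A

At the centre of a circular loop B = μ₀I/(2R), so I = 2RB/μ₀.
With R = 0.0205 m, I = 2 × 0.0205 × 1.92×10⁻⁵ / (4π×10⁻⁷) = 0.626 A.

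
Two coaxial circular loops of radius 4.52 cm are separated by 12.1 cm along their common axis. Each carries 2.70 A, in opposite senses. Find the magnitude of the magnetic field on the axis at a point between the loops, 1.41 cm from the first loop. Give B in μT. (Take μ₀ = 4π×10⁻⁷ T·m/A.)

Each loop contributes B = μ₀IR²/[2(R²+z²)^(3/2)] on the axis, with z measured from that loop.
Loop 1 (z = 0.0141 m): B₁ = 3.27×10⁻⁵ T. Loop 2 (z = 0.1069 m): B₂ = 2.22×10⁻⁶ T.
The fields oppose: B = |B₁ − B₂| = 3.04×10⁻⁵ T.

B ≈ 30.4 μT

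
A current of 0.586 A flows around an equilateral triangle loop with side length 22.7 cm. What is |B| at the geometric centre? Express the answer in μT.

B ≈ 4.65 μT

Each side is a finite straight segment at perpendicular distance d = a/(2 tan(π/3)) = 0.06553 m from the centre, with end-angles ±π/3.
One side contributes B₁ = (μ₀I/4πd)·2 sin(π/3) = 1.55×10⁻⁶ T.
All 3 sides add in the same direction: B = 3 × 1.55×10⁻⁶ = 4.65×10⁻⁶ T.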